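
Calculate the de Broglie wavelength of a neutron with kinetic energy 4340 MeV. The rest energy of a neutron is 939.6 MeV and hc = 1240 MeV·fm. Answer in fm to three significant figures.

Total energy E = KE + m₀c² = 4340 + 939.6 = 5279.6 MeV.
(pc)² = E² − (m₀c²)² = (5279.6)² − (939.6)² = 2.699 × 10⁷ MeV², so pc = 5195 MeV.
λ = hc/(pc) = 1240 MeV·fm / 5195 MeV = 0.239 fm.

λ = 0.239 fm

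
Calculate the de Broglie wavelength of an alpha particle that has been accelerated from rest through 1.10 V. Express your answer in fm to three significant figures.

KE = 2eV = 2 × 1.602 × 10⁻¹⁹ × 1.100 = 3.524 × 10⁻¹⁹ J.
p = √(2mKE) = √(2 × 6.645 × 10⁻²⁷ × 3.524 × 10⁻¹⁹) = 6.844 × 10⁻²³ kg·m/s.
λ = h/p = 6.626 × 10⁻³⁴ / 6.844 × 10⁻²³ = 9.68 × 10⁻¹² m = 9680 fm.

λ = 9680 fm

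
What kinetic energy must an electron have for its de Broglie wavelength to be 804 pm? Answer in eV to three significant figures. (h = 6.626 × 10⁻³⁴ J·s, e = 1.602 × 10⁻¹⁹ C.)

p = h/λ = 6.626 × 10⁻³⁴ / 8.040 × 10⁻¹⁰ = 8.241 × 10⁻²⁵ kg·m/s.
KE = p²/(2m) = (8.241 × 10⁻²⁵)² / (2 × 9.109 × 10⁻³¹) = 3.728 × 10⁻¹⁹ J = 2.33 eV.

KE = 2.33 eV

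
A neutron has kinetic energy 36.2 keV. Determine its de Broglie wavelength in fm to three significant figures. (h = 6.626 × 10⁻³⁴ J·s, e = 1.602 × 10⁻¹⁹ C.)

λ = 150 fm

KE = 36.2 keV = 5.799 × 10⁻¹⁵ J.
p = √(2mKE) = √(2 × 1.675 × 10⁻²⁷ × 5.799 × 10⁻¹⁵) = 4.408 × 10⁻²¹ kg·m/s.
λ = h/p = 6.626 × 10⁻³⁴ / 4.408 × 10⁻²¹ = 1.50 × 10⁻¹³ m = 150 fm.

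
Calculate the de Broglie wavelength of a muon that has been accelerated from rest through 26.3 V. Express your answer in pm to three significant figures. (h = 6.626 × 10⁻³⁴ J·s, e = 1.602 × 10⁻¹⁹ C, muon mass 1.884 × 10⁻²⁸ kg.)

λ = 16.6 pm

KE = eV = 1.602 × 10⁻¹⁹ × 26.30 = 4.213 × 10⁻¹⁸ J.
p = √(2mKE) = √(2 × 1.884 × 10⁻²⁸ × 4.213 × 10⁻¹⁸) = 3.984 × 10⁻²³ kg·m/s.
λ = h/p = 6.626 × 10⁻³⁴ / 3.984 × 10⁻²³ = 1.66 × 10⁻¹¹ m = 16.6 pm.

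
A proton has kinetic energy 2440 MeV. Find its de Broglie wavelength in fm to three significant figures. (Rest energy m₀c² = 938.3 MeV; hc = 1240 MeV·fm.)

λ = 0.382 fm

Total energy E = KE + m₀c² = 2440 + 938.3 = 3378.3 MeV.
(pc)² = E² − (m₀c²)² = (3378.3)² − (938.3)² = 1.053 × 10⁷ MeV², so pc = 3245 MeV.
λ = hc/(pc) = 1240 MeV·fm / 3245 MeV = 0.382 fm.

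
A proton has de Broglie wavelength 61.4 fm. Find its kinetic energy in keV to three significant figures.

p = h/λ = 6.626 × 10⁻³⁴ / 6.140 × 10⁻¹⁴ = 1.079 × 10⁻²⁰ kg·m/s.
KE = p²/(2m) = (1.079 × 10⁻²⁰)² / (2 × 1.673 × 10⁻²⁷) = 3.480 × 10⁻¹⁴ J = 217 keV.

KE = 217 keV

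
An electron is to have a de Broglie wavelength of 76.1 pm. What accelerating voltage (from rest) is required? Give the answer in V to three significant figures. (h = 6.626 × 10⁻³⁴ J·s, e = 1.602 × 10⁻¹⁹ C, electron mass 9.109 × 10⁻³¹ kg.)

p = h/λ = 6.626 × 10⁻³⁴ / 7.610 × 10⁻¹¹ = 8.707 × 10⁻²⁴ kg·m/s.
KE = p²/(2m) = 4.161 × 10⁻¹⁷ J.
V = KE/e = 4.161 × 10⁻¹⁷ / (1.602 × 10⁻¹⁹) = 260 V.

V = 260 V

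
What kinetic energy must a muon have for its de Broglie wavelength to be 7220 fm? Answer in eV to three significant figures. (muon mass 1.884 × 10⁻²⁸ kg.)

KE = 140 eV

p = h/λ = 6.626 × 10⁻³⁴ / 7.220 × 10⁻¹² = 9.177 × 10⁻²³ kg·m/s.
KE = p²/(2m) = (9.177 × 10⁻²³)² / (2 × 1.884 × 10⁻²⁸) = 2.235 × 10⁻¹⁷ J = 140 eV.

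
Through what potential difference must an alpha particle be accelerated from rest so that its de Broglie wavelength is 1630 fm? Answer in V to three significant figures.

V = 38.8 V

p = h/λ = 6.626 × 10⁻³⁴ / 1.630 × 10⁻¹² = 4.065 × 10⁻²² kg·m/s.
KE = p²/(2m) = 1.243 × 10⁻¹⁷ J.
V = KE/2e = 1.243 × 10⁻¹⁷ / (2 × 1.602 × 10⁻¹⁹) = 38.8 V.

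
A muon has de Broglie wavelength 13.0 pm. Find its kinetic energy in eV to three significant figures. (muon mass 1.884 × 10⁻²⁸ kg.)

KE = 43.0 eV

p = h/λ = 6.626 × 10⁻³⁴ / 1.300 × 10⁻¹¹ = 5.097 × 10⁻²³ kg·m/s.
KE = p²/(2m) = (5.097 × 10⁻²³)² / (2 × 1.884 × 10⁻²⁸) = 6.895 × 10⁻¹⁸ J = 43.0 eV.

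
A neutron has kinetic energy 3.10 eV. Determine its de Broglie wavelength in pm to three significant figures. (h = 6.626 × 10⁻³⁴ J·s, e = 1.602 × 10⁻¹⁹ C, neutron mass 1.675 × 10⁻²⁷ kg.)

KE = 3.10 eV = 4.966 × 10⁻¹⁹ J.
p = √(2mKE) = √(2 × 1.675 × 10⁻²⁷ × 4.966 × 10⁻¹⁹) = 4.079 × 10⁻²³ kg·m/s.
λ = h/p = 6.626 × 10⁻³⁴ / 4.079 × 10⁻²³ = 1.62 × 10⁻¹¹ m = 16.2 pm.

λ = 16.2 pm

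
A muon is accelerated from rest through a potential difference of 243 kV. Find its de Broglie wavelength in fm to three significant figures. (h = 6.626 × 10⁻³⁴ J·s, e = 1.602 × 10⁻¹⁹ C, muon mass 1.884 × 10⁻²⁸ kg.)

KE = eV = 1.602 × 10⁻¹⁹ × 2.430 × 10⁵ = 3.893 × 10⁻¹⁴ J.
p = √(2mKE) = √(2 × 1.884 × 10⁻²⁸ × 3.893 × 10⁻¹⁴) = 3.830 × 10⁻²¹ kg·m/s.
λ = h/p = 6.626 × 10⁻³⁴ / 3.830 × 10⁻²¹ = 1.73 × 10⁻¹³ m = 173 fm.

λ = 173 fm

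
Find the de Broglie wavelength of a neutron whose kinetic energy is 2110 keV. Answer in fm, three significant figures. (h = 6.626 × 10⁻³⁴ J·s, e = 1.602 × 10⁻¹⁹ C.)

λ = 19.7 fm

KE = 2110 keV = 3.380 × 10⁻¹³ J.
p = √(2mKE) = √(2 × 1.675 × 10⁻²⁷ × 3.380 × 10⁻¹³) = 3.365 × 10⁻²⁰ kg·m/s.
λ = h/p = 6.626 × 10⁻³⁴ / 3.365 × 10⁻²⁰ = 1.97 × 10⁻¹⁴ m = 19.7 fm.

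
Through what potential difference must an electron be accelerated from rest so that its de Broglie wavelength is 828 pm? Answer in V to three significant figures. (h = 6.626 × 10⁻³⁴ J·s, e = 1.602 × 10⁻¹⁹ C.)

p = h/λ = 6.626 × 10⁻³⁴ / 8.280 × 10⁻¹⁰ = 8.002 × 10⁻²⁵ kg·m/s.
KE = p²/(2m) = 3.515 × 10⁻¹⁹ J.
V = KE/e = 3.515 × 10⁻¹⁹ / (1.602 × 10⁻¹⁹) = 2.19 V.

V = 2.19 V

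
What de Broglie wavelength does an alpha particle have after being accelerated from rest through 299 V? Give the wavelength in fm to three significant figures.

λ = 587 fm

KE = 2eV = 2 × 1.602 × 10⁻¹⁹ × 299.0 = 9.580 × 10⁻¹⁷ J.
p = √(2mKE) = √(2 × 6.645 × 10⁻²⁷ × 9.580 × 10⁻¹⁷) = 1.128 × 10⁻²¹ kg·m/s.
λ = h/p = 6.626 × 10⁻³⁴ / 1.128 × 10⁻²¹ = 5.87 × 10⁻¹³ m = 587 fm.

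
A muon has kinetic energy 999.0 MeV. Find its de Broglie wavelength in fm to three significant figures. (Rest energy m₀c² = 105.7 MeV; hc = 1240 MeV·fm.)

λ = 1.13 fm

Total energy E = KE + m₀c² = 999.0 + 105.7 = 1104.7 MeV.
(pc)² = E² − (m₀c²)² = (1104.7)² − (105.7)² = 1.209 × 10⁶ MeV², so pc = 1100 MeV.
λ = hc/(pc) = 1240 MeV·fm / 1100 MeV = 1.13 fm.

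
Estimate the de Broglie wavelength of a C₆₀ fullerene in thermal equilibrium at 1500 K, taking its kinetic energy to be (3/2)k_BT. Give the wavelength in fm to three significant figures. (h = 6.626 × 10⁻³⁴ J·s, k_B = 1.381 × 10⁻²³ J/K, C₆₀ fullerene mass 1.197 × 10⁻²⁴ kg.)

λ = 2430 fm

KE = (3/2)k_BT = 1.5 × 1.381 × 10⁻²³ × 1500 = 3.107 × 10⁻²⁰ J.
p = √(2mKE) = √(2 × 1.197 × 10⁻²⁴ × 3.107 × 10⁻²⁰) = 2.727 × 10⁻²² kg·m/s.
λ = h/p = 2.43 × 10⁻¹² m = 2430 fm.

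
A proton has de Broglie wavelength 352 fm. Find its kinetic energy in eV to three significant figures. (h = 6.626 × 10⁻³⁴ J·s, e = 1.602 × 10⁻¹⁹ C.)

p = h/λ = 6.626 × 10⁻³⁴ / 3.520 × 10⁻¹³ = 1.882 × 10⁻²¹ kg·m/s.
KE = p²/(2m) = (1.882 × 10⁻²¹)² / (2 × 1.673 × 10⁻²⁷) = 1.059 × 10⁻¹⁵ J = 6610 eV.

KE = 6610 eV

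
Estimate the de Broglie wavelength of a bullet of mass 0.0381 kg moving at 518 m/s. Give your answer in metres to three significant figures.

p = mv = 0.0381 × 518 = 1.974 × 10¹ kg·m/s.
λ = h/p = 6.626 × 10⁻³⁴ / 1.974 × 10¹ = 3.36 × 10⁻³⁵ m.

λ = 3.36 × 10⁻³⁵ m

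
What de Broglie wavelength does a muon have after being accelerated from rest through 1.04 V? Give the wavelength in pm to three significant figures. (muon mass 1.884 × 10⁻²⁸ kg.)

λ = 83.6 pm

KE = eV = 1.602 × 10⁻¹⁹ × 1.040 = 1.666 × 10⁻¹⁹ J.
p = √(2mKE) = √(2 × 1.884 × 10⁻²⁸ × 1.666 × 10⁻¹⁹) = 7.923 × 10⁻²⁴ kg·m/s.
λ = h/p = 6.626 × 10⁻³⁴ / 7.923 × 10⁻²⁴ = 8.36 × 10⁻¹¹ m = 83.6 pm.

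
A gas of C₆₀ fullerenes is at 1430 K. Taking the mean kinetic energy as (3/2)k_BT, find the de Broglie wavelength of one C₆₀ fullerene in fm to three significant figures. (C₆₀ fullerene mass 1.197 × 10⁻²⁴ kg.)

KE = (3/2)k_BT = 1.5 × 1.381 × 10⁻²³ × 1430 = 2.962 × 10⁻²⁰ J.
p = √(2mKE) = √(2 × 1.197 × 10⁻²⁴ × 2.962 × 10⁻²⁰) = 2.663 × 10⁻²² kg·m/s.
λ = h/p = 2.49 × 10⁻¹² m = 2490 fm.

λ = 2490 fm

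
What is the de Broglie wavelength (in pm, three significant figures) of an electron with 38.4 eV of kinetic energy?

KE = 38.4 eV = 6.152 × 10⁻¹⁸ J.
p = √(2mKE) = √(2 × 9.109 × 10⁻³¹ × 6.152 × 10⁻¹⁸) = 3.348 × 10⁻²⁴ kg·m/s.
λ = h/p = 6.626 × 10⁻³⁴ / 3.348 × 10⁻²⁴ = 1.98 × 10⁻¹⁰ m = 198 pm.

λ = 198 pm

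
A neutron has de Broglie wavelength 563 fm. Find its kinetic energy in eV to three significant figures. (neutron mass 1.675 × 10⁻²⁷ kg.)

KE = 2580 eV

p = h/λ = 6.626 × 10⁻³⁴ / 5.630 × 10⁻¹³ = 1.177 × 10⁻²¹ kg·m/s.
KE = p²/(2m) = (1.177 × 10⁻²¹)² / (2 × 1.675 × 10⁻²⁷) = 4.135 × 10⁻¹⁶ J = 2580 eV.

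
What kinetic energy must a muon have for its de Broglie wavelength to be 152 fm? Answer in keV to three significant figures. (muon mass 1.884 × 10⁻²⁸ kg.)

p = h/λ = 6.626 × 10⁻³⁴ / 1.520 × 10⁻¹³ = 4.359 × 10⁻²¹ kg·m/s.
KE = p²/(2m) = (4.359 × 10⁻²¹)² / (2 × 1.884 × 10⁻²⁸) = 5.043 × 10⁻¹⁴ J = 315 keV.

KE = 315 keV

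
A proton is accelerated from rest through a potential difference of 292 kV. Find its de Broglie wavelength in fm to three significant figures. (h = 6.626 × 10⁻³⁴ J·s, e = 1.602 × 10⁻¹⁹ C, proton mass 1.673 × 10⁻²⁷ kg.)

λ = 53.0 fm

KE = eV = 1.602 × 10⁻¹⁹ × 2.920 × 10⁵ = 4.678 × 10⁻¹⁴ J.
p = √(2mKE) = √(2 × 1.673 × 10⁻²⁷ × 4.678 × 10⁻¹⁴) = 1.251 × 10⁻²⁰ kg·m/s.
λ = h/p = 6.626 × 10⁻³⁴ / 1.251 × 10⁻²⁰ = 5.30 × 10⁻¹⁴ m = 53.0 fm.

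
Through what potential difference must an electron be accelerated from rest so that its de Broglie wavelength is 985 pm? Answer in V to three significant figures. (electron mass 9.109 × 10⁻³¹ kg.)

V = 1.55 V

p = h/λ = 6.626 × 10⁻³⁴ / 9.850 × 10⁻¹⁰ = 6.727 × 10⁻²⁵ kg·m/s.
KE = p²/(2m) = 2.484 × 10⁻¹⁹ J.
V = KE/e = 2.484 × 10⁻¹⁹ / (1.602 × 10⁻¹⁹) = 1.55 V.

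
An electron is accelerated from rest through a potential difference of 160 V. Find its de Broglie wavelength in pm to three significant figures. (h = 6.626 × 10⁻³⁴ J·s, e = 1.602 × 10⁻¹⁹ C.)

λ = 97.0 pm

KE = eV = 1.602 × 10⁻¹⁹ × 160.0 = 2.563 × 10⁻¹⁷ J.
p = √(2mKE) = √(2 × 9.109 × 10⁻³¹ × 2.563 × 10⁻¹⁷) = 6.833 × 10⁻²⁴ kg·m/s.
λ = h/p = 6.626 × 10⁻³⁴ / 6.833 × 10⁻²⁴ = 9.70 × 10⁻¹¹ m = 97.0 pm.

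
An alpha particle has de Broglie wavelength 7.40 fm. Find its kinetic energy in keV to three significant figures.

p = h/λ = 6.626 × 10⁻³⁴ / 7.400 × 10⁻¹⁵ = 8.954 × 10⁻²⁰ kg·m/s.
KE = p²/(2m) = (8.954 × 10⁻²⁰)² / (2 × 6.645 × 10⁻²⁷) = 6.033 × 10⁻¹³ J = 3770 keV.

KE = 3770 keV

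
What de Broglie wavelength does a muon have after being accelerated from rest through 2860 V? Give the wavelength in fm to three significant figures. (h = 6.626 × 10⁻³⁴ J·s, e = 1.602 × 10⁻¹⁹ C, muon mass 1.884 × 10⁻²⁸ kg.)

λ = 1590 fm

KE = eV = 1.602 × 10⁻¹⁹ × 2860 = 4.582 × 10⁻¹⁶ J.
p = √(2mKE) = √(2 × 1.884 × 10⁻²⁸ × 4.582 × 10⁻¹⁶) = 4.155 × 10⁻²² kg·m/s.
λ = h/p = 6.626 × 10⁻³⁴ / 4.155 × 10⁻²² = 1.59 × 10⁻¹² m = 1590 fm.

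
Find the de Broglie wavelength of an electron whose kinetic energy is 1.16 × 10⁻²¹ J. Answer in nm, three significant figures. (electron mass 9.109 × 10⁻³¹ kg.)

p = √(2mKE) = √(2 × 9.109 × 10⁻³¹ × 1.160 × 10⁻²¹) = 4.597 × 10⁻²⁶ kg·m/s.
λ = h/p = 6.626 × 10⁻³⁴ / 4.597 × 10⁻²⁶ = 1.44 × 10⁻⁸ m = 14.4 nm.

λ = 14.4 nm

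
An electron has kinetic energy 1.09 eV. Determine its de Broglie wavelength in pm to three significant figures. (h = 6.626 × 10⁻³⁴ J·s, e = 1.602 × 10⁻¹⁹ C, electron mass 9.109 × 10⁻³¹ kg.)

KE = 1.09 eV = 1.746 × 10⁻¹⁹ J.
p = √(2mKE) = √(2 × 9.109 × 10⁻³¹ × 1.746 × 10⁻¹⁹) = 5.640 × 10⁻²⁵ kg·m/s.
λ = h/p = 6.626 × 10⁻³⁴ / 5.640 × 10⁻²⁵ = 1.17 × 10⁻⁹ m = 1170 pm.

λ = 1170 pm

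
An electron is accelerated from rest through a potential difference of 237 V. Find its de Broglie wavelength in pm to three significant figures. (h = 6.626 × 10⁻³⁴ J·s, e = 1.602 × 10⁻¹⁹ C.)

KE = eV = 1.602 × 10⁻¹⁹ × 237.0 = 3.797 × 10⁻¹⁷ J.
p = √(2mKE) = √(2 × 9.109 × 10⁻³¹ × 3.797 × 10⁻¹⁷) = 8.317 × 10⁻²⁴ kg·m/s.
λ = h/p = 6.626 × 10⁻³⁴ / 8.317 × 10⁻²⁴ = 7.97 × 10⁻¹¹ m = 79.7 pm.

λ = 79.7 pm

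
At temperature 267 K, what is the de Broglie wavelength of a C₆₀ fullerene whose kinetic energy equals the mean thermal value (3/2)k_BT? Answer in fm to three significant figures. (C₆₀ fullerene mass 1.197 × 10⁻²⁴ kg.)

KE = (3/2)k_BT = 1.5 × 1.381 × 10⁻²³ × 267 = 5.531 × 10⁻²¹ J.
p = √(2mKE) = √(2 × 1.197 × 10⁻²⁴ × 5.531 × 10⁻²¹) = 1.151 × 10⁻²² kg·m/s.
λ = h/p = 5.76 × 10⁻¹² m = 5760 fm.

λ = 5760 fm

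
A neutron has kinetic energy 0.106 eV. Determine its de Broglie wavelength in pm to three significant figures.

KE = 0.106 eV = 1.698 × 10⁻²⁰ J.
p = √(2mKE) = √(2 × 1.675 × 10⁻²⁷ × 1.698 × 10⁻²⁰) = 7.542 × 10⁻²⁴ kg·m/s.
λ = h/p = 6.626 × 10⁻³⁴ / 7.542 × 10⁻²⁴ = 8.79 × 10⁻¹¹ m = 87.9 pm.

λ = 87.9 pm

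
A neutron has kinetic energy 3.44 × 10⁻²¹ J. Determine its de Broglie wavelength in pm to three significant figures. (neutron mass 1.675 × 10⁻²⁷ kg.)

p = √(2mKE) = √(2 × 1.675 × 10⁻²⁷ × 3.440 × 10⁻²¹) = 3.395 × 10⁻²⁴ kg·m/s.
λ = h/p = 6.626 × 10⁻³⁴ / 3.395 × 10⁻²⁴ = 1.95 × 10⁻¹⁰ m = 195 pm.

λ = 195 pm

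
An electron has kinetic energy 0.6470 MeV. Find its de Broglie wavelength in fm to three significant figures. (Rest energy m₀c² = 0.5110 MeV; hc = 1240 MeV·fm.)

λ = 1190 fm

Total energy E = KE + m₀c² = 0.6470 + 0.5110 = 1.1580 MeV.
(pc)² = E² − (m₀c²)² = (1.1580)² − (0.5110)² = 1.080 MeV², so pc = 1.039 MeV.
λ = hc/(pc) = 1240 MeV·fm / 1.039 MeV = 1190 fm.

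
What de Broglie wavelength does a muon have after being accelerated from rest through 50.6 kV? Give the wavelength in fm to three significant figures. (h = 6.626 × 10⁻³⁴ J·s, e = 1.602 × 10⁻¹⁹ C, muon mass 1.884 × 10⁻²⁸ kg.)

KE = eV = 1.602 × 10⁻¹⁹ × 5.060 × 10⁴ = 8.106 × 10⁻¹⁵ J.
p = √(2mKE) = √(2 × 1.884 × 10⁻²⁸ × 8.106 × 10⁻¹⁵) = 1.748 × 10⁻²¹ kg·m/s.
λ = h/p = 6.626 × 10⁻³⁴ / 1.748 × 10⁻²¹ = 3.79 × 10⁻¹³ m = 379 fm.

λ = 379 fm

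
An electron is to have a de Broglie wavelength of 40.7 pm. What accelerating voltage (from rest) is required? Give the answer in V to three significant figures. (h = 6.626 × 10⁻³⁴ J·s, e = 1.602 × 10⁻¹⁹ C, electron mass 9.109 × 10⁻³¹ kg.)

V = 908 V

p = h/λ = 6.626 × 10⁻³⁴ / 4.070 × 10⁻¹¹ = 1.628 × 10⁻²³ kg·m/s.
KE = p²/(2m) = 1.455 × 10⁻¹⁶ J.
V = KE/e = 1.455 × 10⁻¹⁶ / (1.602 × 10⁻¹⁹) = 908 V.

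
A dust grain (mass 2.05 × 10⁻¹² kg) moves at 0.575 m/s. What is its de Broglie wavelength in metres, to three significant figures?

p = mv = 2.05 × 10⁻¹² × 0.575 = 1.179 × 10⁻¹² kg·m/s.
λ = h/p = 6.626 × 10⁻³⁴ / 1.179 × 10⁻¹² = 5.62 × 10⁻²² m.

λ = 5.62 × 10⁻²² m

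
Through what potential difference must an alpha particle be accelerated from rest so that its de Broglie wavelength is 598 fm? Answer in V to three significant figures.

p = h/λ = 6.626 × 10⁻³⁴ / 5.980 × 10⁻¹³ = 1.108 × 10⁻²¹ kg·m/s.
KE = p²/(2m) = 9.238 × 10⁻¹⁷ J.
V = KE/2e = 9.238 × 10⁻¹⁷ / (2 × 1.602 × 10⁻¹⁹) = 288 V.

V = 288 V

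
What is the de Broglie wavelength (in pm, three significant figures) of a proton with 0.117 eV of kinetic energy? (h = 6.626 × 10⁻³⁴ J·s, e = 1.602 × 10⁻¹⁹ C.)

KE = 0.117 eV = 1.874 × 10⁻²⁰ J.
p = √(2mKE) = √(2 × 1.673 × 10⁻²⁷ × 1.874 × 10⁻²⁰) = 7.919 × 10⁻²⁴ kg·m/s.
λ = h/p = 6.626 × 10⁻³⁴ / 7.919 × 10⁻²⁴ = 8.37 × 10⁻¹¹ m = 83.7 pm.

λ = 83.7 pm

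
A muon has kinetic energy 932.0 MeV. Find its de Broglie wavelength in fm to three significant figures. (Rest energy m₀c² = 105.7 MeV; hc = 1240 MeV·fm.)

Total energy E = KE + m₀c² = 932.0 + 105.7 = 1037.7 MeV.
(pc)² = E² − (m₀c²)² = (1037.7)² − (105.7)² = 1.066 × 10⁶ MeV², so pc = 1032 MeV.
λ = hc/(pc) = 1240 MeV·fm / 1032 MeV = 1.20 fm.

λ = 1.20 fm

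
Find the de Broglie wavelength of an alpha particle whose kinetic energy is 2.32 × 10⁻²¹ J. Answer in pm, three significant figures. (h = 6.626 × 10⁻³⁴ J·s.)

p = √(2mKE) = √(2 × 6.645 × 10⁻²⁷ × 2.320 × 10⁻²¹) = 5.553 × 10⁻²⁴ kg·m/s.
λ = h/p = 6.626 × 10⁻³⁴ / 5.553 × 10⁻²⁴ = 1.19 × 10⁻¹⁰ m = 119 pm.

λ = 119 pm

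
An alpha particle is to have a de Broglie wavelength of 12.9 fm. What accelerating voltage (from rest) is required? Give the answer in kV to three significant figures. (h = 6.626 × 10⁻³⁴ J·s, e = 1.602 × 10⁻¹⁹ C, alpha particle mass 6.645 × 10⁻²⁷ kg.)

p = h/λ = 6.626 × 10⁻³⁴ / 1.290 × 10⁻¹⁴ = 5.136 × 10⁻²⁰ kg·m/s.
KE = p²/(2m) = 1.985 × 10⁻¹³ J.
V = KE/2e = 1.985 × 10⁻¹³ / (2 × 1.602 × 10⁻¹⁹) = 620 kV.

V = 620 kV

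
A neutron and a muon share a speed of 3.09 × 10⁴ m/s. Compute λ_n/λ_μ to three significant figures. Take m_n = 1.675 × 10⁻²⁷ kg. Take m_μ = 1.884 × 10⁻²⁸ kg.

At fixed v, p = mv so λ = h/(mv) ∝ 1/m.
λ_n/λ_μ = m_μ/m_n = 1.884 × 10⁻²⁸/1.675 × 10⁻²⁷ = 0.112.

λ_n/λ_μ = 0.112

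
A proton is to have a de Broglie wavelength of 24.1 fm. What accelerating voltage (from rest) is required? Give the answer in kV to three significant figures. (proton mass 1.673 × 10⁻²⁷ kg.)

V = 1410 kV

p = h/λ = 6.626 × 10⁻³⁴ / 2.410 × 10⁻¹⁴ = 2.749 × 10⁻²⁰ kg·m/s.
KE = p²/(2m) = 2.259 × 10⁻¹³ J.
V = KE/e = 2.259 × 10⁻¹³ / (1.602 × 10⁻¹⁹) = 1410 kV.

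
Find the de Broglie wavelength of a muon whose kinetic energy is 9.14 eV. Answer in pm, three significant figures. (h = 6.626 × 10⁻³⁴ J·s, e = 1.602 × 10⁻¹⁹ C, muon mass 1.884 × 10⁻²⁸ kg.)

KE = 9.14 eV = 1.464 × 10⁻¹⁸ J.
p = √(2mKE) = √(2 × 1.884 × 10⁻²⁸ × 1.464 × 10⁻¹⁸) = 2.349 × 10⁻²³ kg·m/s.
λ = h/p = 6.626 × 10⁻³⁴ / 2.349 × 10⁻²³ = 2.82 × 10⁻¹¹ m = 28.2 pm.

λ = 28.2 pm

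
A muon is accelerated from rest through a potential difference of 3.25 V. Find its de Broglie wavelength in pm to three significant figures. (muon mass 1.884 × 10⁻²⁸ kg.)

KE = eV = 1.602 × 10⁻¹⁹ × 3.250 = 5.207 × 10⁻¹⁹ J.
p = √(2mKE) = √(2 × 1.884 × 10⁻²⁸ × 5.207 × 10⁻¹⁹) = 1.401 × 10⁻²³ kg·m/s.
λ = h/p = 6.626 × 10⁻³⁴ / 1.401 × 10⁻²³ = 4.73 × 10⁻¹¹ m = 47.3 pm.

λ = 47.3 pm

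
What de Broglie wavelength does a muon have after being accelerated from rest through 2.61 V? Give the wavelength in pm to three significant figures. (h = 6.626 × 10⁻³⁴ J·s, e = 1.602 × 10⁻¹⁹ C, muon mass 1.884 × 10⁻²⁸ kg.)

KE = eV = 1.602 × 10⁻¹⁹ × 2.610 = 4.181 × 10⁻¹⁹ J.
p = √(2mKE) = √(2 × 1.884 × 10⁻²⁸ × 4.181 × 10⁻¹⁹) = 1.255 × 10⁻²³ kg·m/s.
λ = h/p = 6.626 × 10⁻³⁴ / 1.255 × 10⁻²³ = 5.28 × 10⁻¹¹ m = 52.8 pm.

λ = 52.8 pm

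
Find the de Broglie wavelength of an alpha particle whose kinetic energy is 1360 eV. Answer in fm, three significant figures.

λ = 389 fm

KE = 1360 eV = 2.179 × 10⁻¹⁶ J.
p = √(2mKE) = √(2 × 6.645 × 10⁻²⁷ × 2.179 × 10⁻¹⁶) = 1.702 × 10⁻²¹ kg·m/s.
λ = h/p = 6.626 × 10⁻³⁴ / 1.702 × 10⁻²¹ = 3.89 × 10⁻¹³ m = 389 fm.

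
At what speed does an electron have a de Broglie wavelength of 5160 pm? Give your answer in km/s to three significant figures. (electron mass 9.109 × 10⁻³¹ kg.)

v = 141 km/s

p = h/λ = 6.626 × 10⁻³⁴ / 5.160 × 10⁻⁹ = 1.284 × 10⁻²⁵ kg·m/s.
v = p/m = 1.284 × 10⁻²⁵ / 9.109 × 10⁻³¹ = 1.41 × 10⁵ m/s = 141 km/s.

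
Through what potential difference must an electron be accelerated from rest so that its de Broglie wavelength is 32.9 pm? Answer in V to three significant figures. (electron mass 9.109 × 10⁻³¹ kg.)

V = 1390 V

p = h/λ = 6.626 × 10⁻³⁴ / 3.290 × 10⁻¹¹ = 2.014 × 10⁻²³ kg·m/s.
KE = p²/(2m) = 2.226 × 10⁻¹⁶ J.
V = KE/e = 2.226 × 10⁻¹⁶ / (1.602 × 10⁻¹⁹) = 1390 V.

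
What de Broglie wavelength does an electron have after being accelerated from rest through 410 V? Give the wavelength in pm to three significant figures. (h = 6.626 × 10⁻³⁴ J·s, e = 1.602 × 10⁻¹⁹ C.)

KE = eV = 1.602 × 10⁻¹⁹ × 410.0 = 6.568 × 10⁻¹⁷ J.
p = √(2mKE) = √(2 × 9.109 × 10⁻³¹ × 6.568 × 10⁻¹⁷) = 1.094 × 10⁻²³ kg·m/s.
λ = h/p = 6.626 × 10⁻³⁴ / 1.094 × 10⁻²³ = 6.06 × 10⁻¹¹ m = 60.6 pm.

λ = 60.6 pm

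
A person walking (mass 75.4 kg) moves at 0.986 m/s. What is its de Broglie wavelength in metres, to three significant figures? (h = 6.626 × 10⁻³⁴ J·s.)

λ = 8.91 × 10⁻³⁶ m

p = mv = 75.4 × 0.986 = 7.434 × 10¹ kg·m/s.
λ = h/p = 6.626 × 10⁻³⁴ / 7.434 × 10¹ = 8.91 × 10⁻³⁶ m.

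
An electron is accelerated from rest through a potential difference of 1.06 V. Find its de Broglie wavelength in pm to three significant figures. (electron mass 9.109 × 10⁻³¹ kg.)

λ = 1190 pm

KE = eV = 1.602 × 10⁻¹⁹ × 1.060 = 1.698 × 10⁻¹⁹ J.
p = √(2mKE) = √(2 × 9.109 × 10⁻³¹ × 1.698 × 10⁻¹⁹) = 5.562 × 10⁻²⁵ kg·m/s.
λ = h/p = 6.626 × 10⁻³⁴ / 5.562 × 10⁻²⁵ = 1.19 × 10⁻⁹ m = 1190 pm.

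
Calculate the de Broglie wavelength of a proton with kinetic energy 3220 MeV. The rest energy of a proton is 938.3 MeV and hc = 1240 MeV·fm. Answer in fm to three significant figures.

Total energy E = KE + m₀c² = 3220 + 938.3 = 4158.3 MeV.
(pc)² = E² − (m₀c²)² = (4158.3)² − (938.3)² = 1.641 × 10⁷ MeV², so pc = 4051 MeV.
λ = hc/(pc) = 1240 MeV·fm / 4051 MeV = 0.306 fm.

λ = 0.306 fm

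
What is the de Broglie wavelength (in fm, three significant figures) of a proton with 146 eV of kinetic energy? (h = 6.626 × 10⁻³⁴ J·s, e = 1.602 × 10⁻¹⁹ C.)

KE = 146 eV = 2.339 × 10⁻¹⁷ J.
p = √(2mKE) = √(2 × 1.673 × 10⁻²⁷ × 2.339 × 10⁻¹⁷) = 2.798 × 10⁻²² kg·m/s.
λ = h/p = 6.626 × 10⁻³⁴ / 2.798 × 10⁻²² = 2.37 × 10⁻¹² m = 2370 fm.

λ = 2370 fm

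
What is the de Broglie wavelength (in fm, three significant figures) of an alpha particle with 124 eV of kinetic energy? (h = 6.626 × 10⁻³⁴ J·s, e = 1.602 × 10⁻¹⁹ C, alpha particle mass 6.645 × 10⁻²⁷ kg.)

λ = 1290 fm

KE = 124 eV = 1.986 × 10⁻¹⁷ J.
p = √(2mKE) = √(2 × 6.645 × 10⁻²⁷ × 1.986 × 10⁻¹⁷) = 5.138 × 10⁻²² kg·m/s.
λ = h/p = 6.626 × 10⁻³⁴ / 5.138 × 10⁻²² = 1.29 × 10⁻¹² m = 1290 fm.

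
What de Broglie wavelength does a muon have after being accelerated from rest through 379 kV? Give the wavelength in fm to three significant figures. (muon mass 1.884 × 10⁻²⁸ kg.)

KE = eV = 1.602 × 10⁻¹⁹ × 3.790 × 10⁵ = 6.072 × 10⁻¹⁴ J.
p = √(2mKE) = √(2 × 1.884 × 10⁻²⁸ × 6.072 × 10⁻¹⁴) = 4.783 × 10⁻²¹ kg·m/s.
λ = h/p = 6.626 × 10⁻³⁴ / 4.783 × 10⁻²¹ = 1.39 × 10⁻¹³ m = 139 fm.

λ = 139 fm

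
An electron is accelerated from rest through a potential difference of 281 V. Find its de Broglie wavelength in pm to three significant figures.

KE = eV = 1.602 × 10⁻¹⁹ × 281.0 = 4.502 × 10⁻¹⁷ J.
p = √(2mKE) = √(2 × 9.109 × 10⁻³¹ × 4.502 × 10⁻¹⁷) = 9.056 × 10⁻²⁴ kg·m/s.
λ = h/p = 6.626 × 10⁻³⁴ / 9.056 × 10⁻²⁴ = 7.32 × 10⁻¹¹ m = 73.2 pm.

λ = 73.2 pm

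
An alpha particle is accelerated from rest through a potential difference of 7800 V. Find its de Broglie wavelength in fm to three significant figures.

KE = 2eV = 2 × 1.602 × 10⁻¹⁹ × 7800 = 2.499 × 10⁻¹⁵ J.
p = √(2mKE) = √(2 × 6.645 × 10⁻²⁷ × 2.499 × 10⁻¹⁵) = 5.763 × 10⁻²¹ kg·m/s.
λ = h/p = 6.626 × 10⁻³⁴ / 5.763 × 10⁻²¹ = 1.15 × 10⁻¹³ m = 115 fm.

λ = 115 fm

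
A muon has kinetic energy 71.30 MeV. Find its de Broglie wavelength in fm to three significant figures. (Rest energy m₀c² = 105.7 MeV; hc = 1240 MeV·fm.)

Total energy E = KE + m₀c² = 71.30 + 105.7 = 177.00 MeV.
(pc)² = E² − (m₀c²)² = (177.00)² − (105.7)² = 2.016 × 10⁴ MeV², so pc = 142.0 MeV.
λ = hc/(pc) = 1240 MeV·fm / 142.0 MeV = 8.73 fm.

λ = 8.73 fm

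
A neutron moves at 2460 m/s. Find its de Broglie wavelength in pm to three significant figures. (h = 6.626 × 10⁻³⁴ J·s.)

λ = 161 pm

p = mv = 1.675 × 10⁻²⁷ × 2460 = 4.120 × 10⁻²⁴ kg·m/s.
λ = h/p = 6.626 × 10⁻³⁴ / 4.120 × 10⁻²⁴ = 1.61 × 10⁻¹⁰ m = 161 pm.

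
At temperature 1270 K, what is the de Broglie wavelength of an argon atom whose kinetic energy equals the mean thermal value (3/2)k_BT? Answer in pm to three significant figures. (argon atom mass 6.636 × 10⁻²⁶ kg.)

KE = (3/2)k_BT = 1.5 × 1.381 × 10⁻²³ × 1270 = 2.631 × 10⁻²⁰ J.
p = √(2mKE) = √(2 × 6.636 × 10⁻²⁶ × 2.631 × 10⁻²⁰) = 5.909 × 10⁻²³ kg·m/s.
λ = h/p = 1.12 × 10⁻¹¹ m = 11.2 pm.

λ = 11.2 pm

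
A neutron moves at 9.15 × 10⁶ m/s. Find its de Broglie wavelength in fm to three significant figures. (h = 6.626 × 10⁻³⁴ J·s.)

λ = 43.2 fm

p = mv = 1.675 × 10⁻²⁷ × 9.15 × 10⁶ = 1.533 × 10⁻²⁰ kg·m/s.
λ = h/p = 6.626 × 10⁻³⁴ / 1.533 × 10⁻²⁰ = 4.32 × 10⁻¹⁴ m = 43.2 fm.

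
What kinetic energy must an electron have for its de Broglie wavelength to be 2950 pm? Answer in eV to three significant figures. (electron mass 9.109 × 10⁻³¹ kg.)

KE = 0.173 eV

p = h/λ = 6.626 × 10⁻³⁴ / 2.950 × 10⁻⁹ = 2.246 × 10⁻²⁵ kg·m/s.
KE = p²/(2m) = (2.246 × 10⁻²⁵)² / (2 × 9.109 × 10⁻³¹) = 2.769 × 10⁻²⁰ J = 0.173 eV.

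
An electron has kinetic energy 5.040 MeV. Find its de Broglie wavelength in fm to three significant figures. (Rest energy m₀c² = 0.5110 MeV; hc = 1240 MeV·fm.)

λ = 224 fm

Total energy E = KE + m₀c² = 5.040 + 0.5110 = 5.5510 MeV.
(pc)² = E² − (m₀c²)² = (5.5510)² − (0.5110)² = 30.55 MeV², so pc = 5.527 MeV.
λ = hc/(pc) = 1240 MeV·fm / 5.527 MeV = 224 fm.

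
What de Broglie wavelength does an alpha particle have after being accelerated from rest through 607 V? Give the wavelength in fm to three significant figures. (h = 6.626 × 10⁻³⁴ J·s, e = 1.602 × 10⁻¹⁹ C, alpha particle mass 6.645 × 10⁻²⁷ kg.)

λ = 412 fm

KE = 2eV = 2 × 1.602 × 10⁻¹⁹ × 607.0 = 1.945 × 10⁻¹⁶ J.
p = √(2mKE) = √(2 × 6.645 × 10⁻²⁷ × 1.945 × 10⁻¹⁶) = 1.608 × 10⁻²¹ kg·m/s.
λ = h/p = 6.626 × 10⁻³⁴ / 1.608 × 10⁻²¹ = 4.12 × 10⁻¹³ m = 412 fm.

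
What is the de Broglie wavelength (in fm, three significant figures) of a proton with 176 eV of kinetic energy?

KE = 176 eV = 2.820 × 10⁻¹⁷ J.
p = √(2mKE) = √(2 × 1.673 × 10⁻²⁷ × 2.820 × 10⁻¹⁷) = 3.072 × 10⁻²² kg·m/s.
λ = h/p = 6.626 × 10⁻³⁴ / 3.072 × 10⁻²² = 2.16 × 10⁻¹² m = 2160 fm.

λ = 2160 fm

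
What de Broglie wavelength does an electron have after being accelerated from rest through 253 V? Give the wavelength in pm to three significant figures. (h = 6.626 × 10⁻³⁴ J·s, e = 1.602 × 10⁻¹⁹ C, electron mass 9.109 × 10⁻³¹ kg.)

λ = 77.1 pm

KE = eV = 1.602 × 10⁻¹⁹ × 253.0 = 4.053 × 10⁻¹⁷ J.
p = √(2mKE) = √(2 × 9.109 × 10⁻³¹ × 4.053 × 10⁻¹⁷) = 8.593 × 10⁻²⁴ kg·m/s.
λ = h/p = 6.626 × 10⁻³⁴ / 8.593 × 10⁻²⁴ = 7.71 × 10⁻¹¹ m = 77.1 pm.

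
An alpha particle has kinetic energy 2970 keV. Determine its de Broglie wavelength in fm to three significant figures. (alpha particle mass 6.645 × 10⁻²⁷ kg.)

KE = 2970 keV = 4.758 × 10⁻¹³ J.
p = √(2mKE) = √(2 × 6.645 × 10⁻²⁷ × 4.758 × 10⁻¹³) = 7.952 × 10⁻²⁰ kg·m/s.
λ = h/p = 6.626 × 10⁻³⁴ / 7.952 × 10⁻²⁰ = 8.33 × 10⁻¹⁵ m = 8.33 fm.

λ = 8.33 fm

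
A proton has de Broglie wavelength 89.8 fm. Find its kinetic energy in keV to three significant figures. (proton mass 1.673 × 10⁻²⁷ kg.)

p = h/λ = 6.626 × 10⁻³⁴ / 8.980 × 10⁻¹⁴ = 7.379 × 10⁻²¹ kg·m/s.
KE = p²/(2m) = (7.379 × 10⁻²¹)² / (2 × 1.673 × 10⁻²⁷) = 1.627 × 10⁻¹⁴ J = 102 keV.

KE = 102 keV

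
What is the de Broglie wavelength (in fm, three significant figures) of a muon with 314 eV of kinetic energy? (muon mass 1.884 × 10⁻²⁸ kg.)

λ = 4810 fm

KE = 314 eV = 5.030 × 10⁻¹⁷ J.
p = √(2mKE) = √(2 × 1.884 × 10⁻²⁸ × 5.030 × 10⁻¹⁷) = 1.377 × 10⁻²² kg·m/s.
λ = h/p = 6.626 × 10⁻³⁴ / 1.377 × 10⁻²² = 4.81 × 10⁻¹² m = 4810 fm.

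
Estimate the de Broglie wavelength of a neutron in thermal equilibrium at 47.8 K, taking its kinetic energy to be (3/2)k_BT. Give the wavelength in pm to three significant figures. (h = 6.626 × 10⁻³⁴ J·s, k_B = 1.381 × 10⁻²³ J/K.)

KE = (3/2)k_BT = 1.5 × 1.381 × 10⁻²³ × 47.8 = 9.902 × 10⁻²² J.
p = √(2mKE) = √(2 × 1.675 × 10⁻²⁷ × 9.902 × 10⁻²²) = 1.821 × 10⁻²⁴ kg·m/s.
λ = h/p = 3.64 × 10⁻¹⁰ m = 364 pm.

λ = 364 pm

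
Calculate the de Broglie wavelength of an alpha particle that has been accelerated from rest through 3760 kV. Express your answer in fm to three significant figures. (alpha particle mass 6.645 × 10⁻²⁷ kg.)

KE = 2eV = 2 × 1.602 × 10⁻¹⁹ × 3.760 × 10⁶ = 1.205 × 10⁻¹² J.
p = √(2mKE) = √(2 × 6.645 × 10⁻²⁷ × 1.205 × 10⁻¹²) = 1.265 × 10⁻¹⁹ kg·m/s.
λ = h/p = 6.626 × 10⁻³⁴ / 1.265 × 10⁻¹⁹ = 5.24 × 10⁻¹⁵ m = 5.24 fm.

λ = 5.24 fm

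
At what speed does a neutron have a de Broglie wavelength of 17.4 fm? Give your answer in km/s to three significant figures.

p = h/λ = 6.626 × 10⁻³⁴ / 1.740 × 10⁻¹⁴ = 3.808 × 10⁻²⁰ kg·m/s.
v = p/m = 3.808 × 10⁻²⁰ / 1.675 × 10⁻²⁷ = 2.27 × 10⁷ m/s = 2.27 × 10⁴ km/s.

v = 2.27 × 10⁴ km/s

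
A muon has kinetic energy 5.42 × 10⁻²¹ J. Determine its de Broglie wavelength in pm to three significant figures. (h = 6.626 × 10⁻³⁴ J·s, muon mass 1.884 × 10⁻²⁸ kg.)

λ = 464 pm

p = √(2mKE) = √(2 × 1.884 × 10⁻²⁸ × 5.420 × 10⁻²¹) = 1.429 × 10⁻²⁴ kg·m/s.
λ = h/p = 6.626 × 10⁻³⁴ / 1.429 × 10⁻²⁴ = 4.64 × 10⁻¹⁰ m = 464 pm.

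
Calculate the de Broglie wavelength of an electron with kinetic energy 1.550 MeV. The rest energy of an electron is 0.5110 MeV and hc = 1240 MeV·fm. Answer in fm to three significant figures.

λ = 621 fm

Total energy E = KE + m₀c² = 1.550 + 0.5110 = 2.0610 MeV.
(pc)² = E² − (m₀c²)² = (2.0610)² − (0.5110)² = 3.987 MeV², so pc = 1.997 MeV.
λ = hc/(pc) = 1240 MeV·fm / 1.997 MeV = 621 fm.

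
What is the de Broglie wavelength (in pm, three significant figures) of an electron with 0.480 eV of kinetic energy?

λ = 1770 pm

KE = 0.480 eV = 7.690 × 10⁻²⁰ J.
p = √(2mKE) = √(2 × 9.109 × 10⁻³¹ × 7.690 × 10⁻²⁰) = 3.743 × 10⁻²⁵ kg·m/s.
λ = h/p = 6.626 × 10⁻³⁴ / 3.743 × 10⁻²⁵ = 1.77 × 10⁻⁹ m = 1770 pm.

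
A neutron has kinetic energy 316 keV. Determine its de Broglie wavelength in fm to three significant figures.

λ = 50.9 fm

KE = 316 keV = 5.062 × 10⁻¹⁴ J.
p = √(2mKE) = √(2 × 1.675 × 10⁻²⁷ × 5.062 × 10⁻¹⁴) = 1.302 × 10⁻²⁰ kg·m/s.
λ = h/p = 6.626 × 10⁻³⁴ / 1.302 × 10⁻²⁰ = 5.09 × 10⁻¹⁴ m = 50.9 fm.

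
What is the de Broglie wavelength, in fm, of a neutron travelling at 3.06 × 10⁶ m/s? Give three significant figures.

λ = 129 fm

p = mv = 1.675 × 10⁻²⁷ × 3.06 × 10⁶ = 5.126 × 10⁻²¹ kg·m/s.
λ = h/p = 6.626 × 10⁻³⁴ / 5.126 × 10⁻²¹ = 1.29 × 10⁻¹³ m = 129 fm.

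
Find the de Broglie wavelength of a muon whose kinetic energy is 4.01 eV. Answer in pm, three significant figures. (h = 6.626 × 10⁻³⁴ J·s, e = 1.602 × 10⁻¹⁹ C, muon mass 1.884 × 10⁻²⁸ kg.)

KE = 4.01 eV = 6.424 × 10⁻¹⁹ J.
p = √(2mKE) = √(2 × 1.884 × 10⁻²⁸ × 6.424 × 10⁻¹⁹) = 1.556 × 10⁻²³ kg·m/s.
λ = h/p = 6.626 × 10⁻³⁴ / 1.556 × 10⁻²³ = 4.26 × 10⁻¹¹ m = 42.6 pm.

λ = 42.6 pm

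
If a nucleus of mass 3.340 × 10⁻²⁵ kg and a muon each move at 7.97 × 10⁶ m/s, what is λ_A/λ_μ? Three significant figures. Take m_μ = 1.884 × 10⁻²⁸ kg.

λ_A/λ_μ = 5.64 × 10⁻⁴

At fixed v, p = mv so λ = h/(mv) ∝ 1/m.
λ_A/λ_μ = m_μ/m_A = 1.884 × 10⁻²⁸/3.340 × 10⁻²⁵ = 5.64 × 10⁻⁴.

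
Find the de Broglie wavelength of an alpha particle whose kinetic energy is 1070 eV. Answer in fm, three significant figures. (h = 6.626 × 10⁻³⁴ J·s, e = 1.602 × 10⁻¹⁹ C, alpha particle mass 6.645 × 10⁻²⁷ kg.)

λ = 439 fm

KE = 1070 eV = 1.714 × 10⁻¹⁶ J.
p = √(2mKE) = √(2 × 6.645 × 10⁻²⁷ × 1.714 × 10⁻¹⁶) = 1.509 × 10⁻²¹ kg·m/s.
λ = h/p = 6.626 × 10⁻³⁴ / 1.509 × 10⁻²¹ = 4.39 × 10⁻¹³ m = 439 fm.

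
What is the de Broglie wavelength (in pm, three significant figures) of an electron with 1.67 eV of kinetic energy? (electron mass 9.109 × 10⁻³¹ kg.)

KE = 1.67 eV = 2.675 × 10⁻¹⁹ J.
p = √(2mKE) = √(2 × 9.109 × 10⁻³¹ × 2.675 × 10⁻¹⁹) = 6.981 × 10⁻²⁵ kg·m/s.
λ = h/p = 6.626 × 10⁻³⁴ / 6.981 × 10⁻²⁵ = 9.49 × 10⁻¹⁰ m = 949 pm.

λ = 949 pm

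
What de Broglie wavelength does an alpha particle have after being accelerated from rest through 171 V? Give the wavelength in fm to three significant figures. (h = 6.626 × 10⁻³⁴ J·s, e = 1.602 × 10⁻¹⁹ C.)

KE = 2eV = 2 × 1.602 × 10⁻¹⁹ × 171.0 = 5.479 × 10⁻¹⁷ J.
p = √(2mKE) = √(2 × 6.645 × 10⁻²⁷ × 5.479 × 10⁻¹⁷) = 8.533 × 10⁻²² kg·m/s.
λ = h/p = 6.626 × 10⁻³⁴ / 8.533 × 10⁻²² = 7.77 × 10⁻¹³ m = 777 fm.

λ = 777 fm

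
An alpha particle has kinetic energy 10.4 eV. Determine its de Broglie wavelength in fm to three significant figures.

KE = 10.4 eV = 1.666 × 10⁻¹⁸ J.
p = √(2mKE) = √(2 × 6.645 × 10⁻²⁷ × 1.666 × 10⁻¹⁸) = 1.488 × 10⁻²² kg·m/s.
λ = h/p = 6.626 × 10⁻³⁴ / 1.488 × 10⁻²² = 4.45 × 10⁻¹² m = 4450 fm.

λ = 4450 fm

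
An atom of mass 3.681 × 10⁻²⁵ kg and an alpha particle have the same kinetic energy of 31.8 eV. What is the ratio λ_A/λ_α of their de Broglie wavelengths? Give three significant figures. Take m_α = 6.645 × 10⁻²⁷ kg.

λ_A/λ_α = 0.134

At fixed KE, p = √(2mKE) so λ = h/p ∝ 1/√m.
λ_A/λ_α = √(m_α/m_A) = √(6.645 × 10⁻²⁷/3.681 × 10⁻²⁵) = √(0.01805) = 0.134.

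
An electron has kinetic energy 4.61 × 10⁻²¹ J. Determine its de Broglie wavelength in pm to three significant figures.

p = √(2mKE) = √(2 × 9.109 × 10⁻³¹ × 4.610 × 10⁻²¹) = 9.164 × 10⁻²⁶ kg·m/s.
λ = h/p = 6.626 × 10⁻³⁴ / 9.164 × 10⁻²⁶ = 7.23 × 10⁻⁹ m = 7230 pm.

λ = 7230 pm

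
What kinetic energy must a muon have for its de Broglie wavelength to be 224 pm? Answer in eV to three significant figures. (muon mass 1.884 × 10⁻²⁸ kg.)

p = h/λ = 6.626 × 10⁻³⁴ / 2.240 × 10⁻¹⁰ = 2.958 × 10⁻²⁴ kg·m/s.
KE = p²/(2m) = (2.958 × 10⁻²⁴)² / (2 × 1.884 × 10⁻²⁸) = 2.322 × 10⁻²⁰ J = 0.145 eV.

KE = 0.145 eV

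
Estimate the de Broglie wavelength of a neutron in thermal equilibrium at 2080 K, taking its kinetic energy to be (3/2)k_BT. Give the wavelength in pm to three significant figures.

λ = 55.2 pm

KE = (3/2)k_BT = 1.5 × 1.381 × 10⁻²³ × 2080 = 4.309 × 10⁻²⁰ J.
p = √(2mKE) = √(2 × 1.675 × 10⁻²⁷ × 4.309 × 10⁻²⁰) = 1.201 × 10⁻²³ kg·m/s.
λ = h/p = 5.52 × 10⁻¹¹ m = 55.2 pm.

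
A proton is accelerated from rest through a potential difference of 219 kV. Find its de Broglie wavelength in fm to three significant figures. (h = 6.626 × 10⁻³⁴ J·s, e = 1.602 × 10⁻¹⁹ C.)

KE = eV = 1.602 × 10⁻¹⁹ × 2.190 × 10⁵ = 3.508 × 10⁻¹⁴ J.
p = √(2mKE) = √(2 × 1.673 × 10⁻²⁷ × 3.508 × 10⁻¹⁴) = 1.083 × 10⁻²⁰ kg·m/s.
λ = h/p = 6.626 × 10⁻³⁴ / 1.083 × 10⁻²⁰ = 6.12 × 10⁻¹⁴ m = 61.2 fm.

λ = 61.2 fm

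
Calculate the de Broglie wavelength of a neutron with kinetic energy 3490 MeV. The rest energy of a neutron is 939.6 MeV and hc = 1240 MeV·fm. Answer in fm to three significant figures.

λ = 0.286 fm

Total energy E = KE + m₀c² = 3490 + 939.6 = 4429.6 MeV.
(pc)² = E² − (m₀c²)² = (4429.6)² − (939.6)² = 1.874 × 10⁷ MeV², so pc = 4329 MeV.
λ = hc/(pc) = 1240 MeV·fm / 4329 MeV = 0.286 fm.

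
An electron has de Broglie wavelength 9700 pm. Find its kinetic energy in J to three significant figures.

KE = 2.56 × 10⁻²¹ J

p = h/λ = 6.626 × 10⁻³⁴ / 9.700 × 10⁻⁹ = 6.831 × 10⁻²⁶ kg·m/s.
KE = p²/(2m) = (6.831 × 10⁻²⁶)² / (2 × 9.109 × 10⁻³¹) = 2.561 × 10⁻²¹ J = 2.56 × 10⁻²¹ J.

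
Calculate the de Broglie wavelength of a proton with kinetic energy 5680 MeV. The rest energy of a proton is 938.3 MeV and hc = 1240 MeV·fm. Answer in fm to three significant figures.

λ = 0.189 fm

Total energy E = KE + m₀c² = 5680 + 938.3 = 6618.3 MeV.
(pc)² = E² − (m₀c²)² = (6618.3)² − (938.3)² = 4.292 × 10⁷ MeV², so pc = 6551 MeV.
λ = hc/(pc) = 1240 MeV·fm / 6551 MeV = 0.189 fm.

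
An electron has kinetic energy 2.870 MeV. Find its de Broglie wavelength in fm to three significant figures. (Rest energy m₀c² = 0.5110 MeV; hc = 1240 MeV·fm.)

Total energy E = KE + m₀c² = 2.870 + 0.5110 = 3.3810 MeV.
(pc)² = E² − (m₀c²)² = (3.3810)² − (0.5110)² = 11.17 MeV², so pc = 3.342 MeV.
λ = hc/(pc) = 1240 MeV·fm / 3.342 MeV = 371 fm.

λ = 371 fm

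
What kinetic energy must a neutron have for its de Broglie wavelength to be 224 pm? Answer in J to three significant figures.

p = h/λ = 6.626 × 10⁻³⁴ / 2.240 × 10⁻¹⁰ = 2.958 × 10⁻²⁴ kg·m/s.
KE = p²/(2m) = (2.958 × 10⁻²⁴)² / (2 × 1.675 × 10⁻²⁷) = 2.612 × 10⁻²¹ J = 2.61 × 10⁻²¹ J.

KE = 2.61 × 10⁻²¹ J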